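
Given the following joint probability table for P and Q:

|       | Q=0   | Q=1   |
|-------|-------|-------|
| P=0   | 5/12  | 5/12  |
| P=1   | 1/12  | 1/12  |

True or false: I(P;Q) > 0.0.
Marginal P(P) (row sums):
  P(P=0) = 5/12 + 5/12 = 5/6
  P(P=1) = 1/12 + 1/12 = 1/6
Marginal P(Q) (column sums):
  P(Q=0) = 5/12 + 1/12 = 1/2
  P(Q=1) = 5/12 + 1/12 = 1/2

H(P) = -[(5/6)·log₂(5/6) + (1/6)·log₂(1/6)]
  = 0.2192 + 0.4308
  = 0.6500 bits
H(Q) = -[(1/2)·log₂(1/2) + (1/2)·log₂(1/2)]
  = 0.5000 + 0.5000
  = 1.0000 bits
H(P,Q) = -[(5/12)·log₂(5/12) + (5/12)·log₂(5/12) + (1/12)·log₂(1/12) + (1/12)·log₂(1/12)]
  = 0.5263 + 0.5263 + 0.2987 + 0.2987
  = 1.6500 bits

I(P;Q) = H(P) + H(Q) - H(P,Q)
  = 0.6500 + 1.0000 - 1.6500
  = 0.0000 bits

False. I(P;Q) = 0.0000 bits, which is ≤ 0.0 bits.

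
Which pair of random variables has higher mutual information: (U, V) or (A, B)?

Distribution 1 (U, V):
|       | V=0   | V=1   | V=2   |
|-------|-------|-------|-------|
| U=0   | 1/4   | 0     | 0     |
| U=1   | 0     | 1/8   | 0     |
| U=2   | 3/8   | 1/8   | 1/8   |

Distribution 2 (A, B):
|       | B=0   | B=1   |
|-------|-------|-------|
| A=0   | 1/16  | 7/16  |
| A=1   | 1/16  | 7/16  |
Distribution 1 (U, V):
Marginal P(U) (row sums):
  P(U=0) = 1/4 + 0 + 0 = 1/4
  P(U=1) = 0 + 1/8 + 0 = 1/8
  P(U=2) = 3/8 + 1/8 + 1/8 = 5/8
Marginal P(V) (column sums):
  P(V=0) = 1/4 + 0 + 3/8 = 5/8
  P(V=1) = 0 + 1/8 + 1/8 = 1/4
  P(V=2) = 0 + 0 + 1/8 = 1/8

H(U) = -[(1/4)·log₂(1/4) + (1/8)·log₂(1/8) + (5/8)·log₂(5/8)]
  = 0.5000 + 0.3750 + 0.4238
  = 1.2988 bits
H(V) = -[(5/8)·log₂(5/8) + (1/4)·log₂(1/4) + (1/8)·log₂(1/8)]
  = 0.4238 + 0.5000 + 0.3750
  = 1.2988 bits
H(U,V) = -[(1/4)·log₂(1/4) + (1/8)·log₂(1/8) + (3/8)·log₂(3/8) + (1/8)·log₂(1/8) + (1/8)·log₂(1/8)]
  = 0.5000 + 0.3750 + 0.5306 + 0.3750 + 0.3750
  = 2.1556 bits

I(U;V) = H(U) + H(V) - H(U,V)
  = 1.2988 + 1.2988 - 2.1556
  = 0.4420 bits

Distribution 2 (A, B):
Marginal P(A) (row sums):
  P(A=0) = 1/16 + 7/16 = 1/2
  P(A=1) = 1/16 + 7/16 = 1/2
Marginal P(B) (column sums):
  P(B=0) = 1/16 + 1/16 = 1/8
  P(B=1) = 7/16 + 7/16 = 7/8

H(A) = -[(1/2)·log₂(1/2) + (1/2)·log₂(1/2)]
  = 0.5000 + 0.5000
  = 1.0000 bits
H(B) = -[(1/8)·log₂(1/8) + (7/8)·log₂(7/8)]
  = 0.3750 + 0.1686
  = 0.5436 bits
H(A,B) = -[(1/16)·log₂(1/16) + (7/16)·log₂(7/16) + (1/16)·log₂(1/16) + (7/16)·log₂(7/16)]
  = 0.2500 + 0.5218 + 0.2500 + 0.5218
  = 1.5436 bits

I(A;B) = H(A) + H(B) - H(A,B)
  = 1.0000 + 0.5436 - 1.5436
  = 0.0000 bits

I(U;V) = 0.4420 bits > I(A;B) = 0.0000 bits, so (U, V) has the higher mutual information (stronger dependence).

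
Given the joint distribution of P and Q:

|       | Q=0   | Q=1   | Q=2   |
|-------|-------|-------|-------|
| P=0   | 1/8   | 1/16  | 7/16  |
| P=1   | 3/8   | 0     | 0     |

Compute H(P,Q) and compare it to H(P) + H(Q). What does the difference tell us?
Marginal P(P) (row sums):
  P(P=0) = 1/8 + 1/16 + 7/16 = 5/8
  P(P=1) = 3/8 + 0 + 0 = 3/8
Marginal P(Q) (column sums):
  P(Q=0) = 1/8 + 3/8 = 1/2
  P(Q=1) = 1/16 + 0 = 1/16
  P(Q=2) = 7/16 + 0 = 7/16

H(P,Q) = -[(1/8)·log₂(1/8) + (1/16)·log₂(1/16) + (7/16)·log₂(7/16) + (3/8)·log₂(3/8)]
  = 0.3750 + 0.2500 + 0.5218 + 0.5306
  = 1.6774 bits
H(P) = -[(5/8)·log₂(5/8) + (3/8)·log₂(3/8)]
  = 0.4238 + 0.5306
  = 0.9544 bits
H(Q) = -[(1/2)·log₂(1/2) + (1/16)·log₂(1/16) + (7/16)·log₂(7/16)]
  = 0.5000 + 0.2500 + 0.5218
  = 1.2718 bits

H(P) + H(Q) = 0.9544 + 1.2718 = 2.2262 bits
Difference: H(P) + H(Q) - H(P,Q) = 2.2262 - 1.6774 = 0.5488 bits = I(P;Q)

The difference is the mutual information; it is positive here, so P and Q are dependent (knowing one reduces uncertainty about the other by 0.5488 bits).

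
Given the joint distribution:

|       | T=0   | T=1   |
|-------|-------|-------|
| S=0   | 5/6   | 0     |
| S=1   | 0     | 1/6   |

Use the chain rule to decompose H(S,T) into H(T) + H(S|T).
By the chain rule: H(S,T) = H(T) + H(S|T)

Marginal P(T) (column sums):
  P(T=0) = 5/6 + 0 = 5/6
  P(T=1) = 0 + 1/6 = 1/6
H(T) = -[(5/6)·log₂(5/6) + (1/6)·log₂(1/6)]
  = 0.2192 + 0.4308
  = 0.6500 bits
H(S|T) = -Σ P(S,T)·log₂ P(S|T), where P(S|T) = P(S,T) / P(T)
  (cells with P(S,T) = 0 contribute 0)
  (S=0,T=0): P(S|T) = (5/6)/(5/6) = 1;  -(5/6)·log₂(1) = 0.0000
  (S=1,T=1): P(S|T) = (1/6)/(1/6) = 1;  -(1/6)·log₂(1) = 0.0000
H(S|T) = 0.0000 + 0.0000
  = 0.0000 bits

H(S,T) = H(T) + H(S|T) = 0.6500 + 0.0000 = 0.6500 bits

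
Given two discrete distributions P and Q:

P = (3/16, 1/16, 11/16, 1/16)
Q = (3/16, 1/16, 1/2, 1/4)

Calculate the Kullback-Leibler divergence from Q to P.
D(P||Q) = Σ P(i) log₂(P(i)/Q(i))
  i=0: (3/16) × log₂((3/16)/(3/16)) = (3/16) × log₂(1) = 0.0000
  i=1: (1/16) × log₂((1/16)/(1/16)) = (1/16) × log₂(1) = 0.0000
  i=2: (11/16) × log₂((11/16)/(1/2)) = (11/16) × log₂(11/8) = 0.3159
  i=3: (1/16) × log₂((1/16)/(1/4)) = (1/16) × log₂(1/4) = -0.1250
D(P||Q) = 0.0000 + 0.0000 + 0.3159 - 0.1250
  = 0.1909 bits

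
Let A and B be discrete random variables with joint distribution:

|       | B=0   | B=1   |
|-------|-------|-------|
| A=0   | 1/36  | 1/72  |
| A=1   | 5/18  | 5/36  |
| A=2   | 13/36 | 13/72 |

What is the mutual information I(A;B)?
Marginal P(A) (row sums):
  P(A=0) = 1/36 + 1/72 = 1/24
  P(A=1) = 5/18 + 5/36 = 5/12
  P(A=2) = 13/36 + 13/72 = 13/24
Marginal P(B) (column sums):
  P(B=0) = 1/36 + 5/18 + 13/36 = 2/3
  P(B=1) = 1/72 + 5/36 + 13/72 = 1/3

H(A) = -[(1/24)·log₂(1/24) + (5/12)·log₂(5/12) + (13/24)·log₂(13/24)]
  = 0.1910 + 0.5263 + 0.4791
  = 1.1964 bits
H(B) = -[(2/3)·log₂(2/3) + (1/3)·log₂(1/3)]
  = 0.3900 + 0.5283
  = 0.9183 bits
H(A,B) = -[(1/36)·log₂(1/36) + (1/72)·log₂(1/72) + (5/18)·log₂(5/18) + (5/36)·log₂(5/36) + (13/36)·log₂(13/36) + (13/72)·log₂(13/72)]
  = 0.1436 + 0.0857 + 0.5133 + 0.3956 + 0.5306 + 0.4459
  = 2.1147 bits

I(A;B) = H(A) + H(B) - H(A,B)
  = 1.1964 + 0.9183 - 2.1147
  = 0.0000 bits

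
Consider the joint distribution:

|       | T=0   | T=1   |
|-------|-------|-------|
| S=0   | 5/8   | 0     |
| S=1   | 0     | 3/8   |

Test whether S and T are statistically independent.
Marginal P(S) (row sums):
  P(S=0) = 5/8 + 0 = 5/8
  P(S=1) = 0 + 3/8 = 3/8
Marginal P(T) (column sums):
  P(T=0) = 5/8 + 0 = 5/8
  P(T=1) = 0 + 3/8 = 3/8

S and T are independent iff P(S=i,T=j) = P(S=i)·P(T=j) for every cell.
  P(S=0)·P(T=0) = 5/8 × 5/8 = 25/64, but P(S=0,T=0) = 5/8 ✗

No, S and T are not independent. Quantitatively, I(S;T) > 0:

H(S) = -[(5/8)·log₂(5/8) + (3/8)·log₂(3/8)]
  = 0.4238 + 0.5306
  = 0.9544 bits
H(T) = -[(5/8)·log₂(5/8) + (3/8)·log₂(3/8)]
  = 0.4238 + 0.5306
  = 0.9544 bits
H(S,T) = -[(5/8)·log₂(5/8) + (3/8)·log₂(3/8)]
  = 0.4238 + 0.5306
  = 0.9544 bits
I(S;T) = H(S) + H(T) - H(S,T) = 0.9544 + 0.9544 - 0.9544 = 0.9544 bits > 0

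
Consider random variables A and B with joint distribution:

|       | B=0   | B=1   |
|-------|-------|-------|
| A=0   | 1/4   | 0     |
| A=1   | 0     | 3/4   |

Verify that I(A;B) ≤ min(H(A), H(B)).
Marginal P(A) (row sums):
  P(A=0) = 1/4 + 0 = 1/4
  P(A=1) = 0 + 3/4 = 3/4
Marginal P(B) (column sums):
  P(B=0) = 1/4 + 0 = 1/4
  P(B=1) = 0 + 3/4 = 3/4

H(A) = -[(1/4)·log₂(1/4) + (3/4)·log₂(3/4)]
  = 0.5000 + 0.3113
  = 0.8113 bits
H(B) = -[(1/4)·log₂(1/4) + (3/4)·log₂(3/4)]
  = 0.5000 + 0.3113
  = 0.8113 bits
H(A,B) = -[(1/4)·log₂(1/4) + (3/4)·log₂(3/4)]
  = 0.5000 + 0.3113
  = 0.8113 bits

I(A;B) = H(A) + H(B) - H(A,B)
  = 0.8113 + 0.8113 - 0.8113
  = 0.8113 bits

min(H(A), H(B)) = min(0.8113, 0.8113) = 0.8113 bits
Since 0.8113 ≤ 0.8113, the bound is satisfied ✓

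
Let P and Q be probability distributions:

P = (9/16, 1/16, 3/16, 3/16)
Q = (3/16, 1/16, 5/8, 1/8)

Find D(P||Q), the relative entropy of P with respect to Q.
D(P||Q) = Σ P(i) log₂(P(i)/Q(i))
  i=0: (9/16) × log₂((9/16)/(3/16)) = (9/16) × log₂(3) = 0.8915
  i=1: (1/16) × log₂((1/16)/(1/16)) = (1/16) × log₂(1) = 0.0000
  i=2: (3/16) × log₂((3/16)/(5/8)) = (3/16) × log₂(3/10) = -0.3257
  i=3: (3/16) × log₂((3/16)/(1/8)) = (3/16) × log₂(3/2) = 0.1097
D(P||Q) = 0.8915 + 0.0000 - 0.3257 + 0.1097
  = 0.6755 bits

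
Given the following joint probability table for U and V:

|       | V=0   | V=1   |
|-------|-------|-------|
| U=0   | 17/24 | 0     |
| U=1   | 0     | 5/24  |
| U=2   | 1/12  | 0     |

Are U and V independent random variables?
Marginal P(U) (row sums):
  P(U=0) = 17/24 + 0 = 17/24
  P(U=1) = 0 + 5/24 = 5/24
  P(U=2) = 1/12 + 0 = 1/12
Marginal P(V) (column sums):
  P(V=0) = 17/24 + 0 + 1/12 = 19/24
  P(V=1) = 0 + 5/24 + 0 = 5/24

U and V are independent iff P(U=i,V=j) = P(U=i)·P(V=j) for every cell.
  P(U=0)·P(V=0) = 17/24 × 19/24 = 323/576, but P(U=0,V=0) = 17/24 ✗

No, U and V are not independent. Quantitatively, I(U;V) > 0:

H(U) = -[(17/24)·log₂(17/24) + (5/24)·log₂(5/24) + (1/12)·log₂(1/12)]
  = 0.3524 + 0.4715 + 0.2987
  = 1.1226 bits
H(V) = -[(19/24)·log₂(19/24) + (5/24)·log₂(5/24)]
  = 0.2668 + 0.4715
  = 0.7383 bits
H(U,V) = -[(17/24)·log₂(17/24) + (5/24)·log₂(5/24) + (1/12)·log₂(1/12)]
  = 0.3524 + 0.4715 + 0.2987
  = 1.1226 bits
I(U;V) = H(U) + H(V) - H(U,V) = 1.1226 + 0.7383 - 1.1226 = 0.7383 bits > 0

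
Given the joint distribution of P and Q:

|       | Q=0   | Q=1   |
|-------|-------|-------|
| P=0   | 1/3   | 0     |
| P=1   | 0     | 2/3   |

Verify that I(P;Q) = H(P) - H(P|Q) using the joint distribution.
Left side, from I(P;Q) = H(P) + H(Q) - H(P,Q):
Marginal P(P) (row sums):
  P(P=0) = 1/3 + 0 = 1/3
  P(P=1) = 0 + 2/3 = 2/3
Marginal P(Q) (column sums):
  P(Q=0) = 1/3 + 0 = 1/3
  P(Q=1) = 0 + 2/3 = 2/3

H(P) = -[(1/3)·log₂(1/3) + (2/3)·log₂(2/3)]
  = 0.5283 + 0.3900
  = 0.9183 bits
H(Q) = -[(1/3)·log₂(1/3) + (2/3)·log₂(2/3)]
  = 0.5283 + 0.3900
  = 0.9183 bits
H(P,Q) = -[(1/3)·log₂(1/3) + (2/3)·log₂(2/3)]
  = 0.5283 + 0.3900
  = 0.9183 bits

I(P;Q) = H(P) + H(Q) - H(P,Q)
  = 0.9183 + 0.9183 - 0.9183
  = 0.9183 bits

Right side, with H(P|Q) computed directly from the conditional probabilities:
H(P|Q) = -Σ P(P,Q)·log₂ P(P|Q), where P(P|Q) = P(P,Q) / P(Q)
  (cells with P(P,Q) = 0 contribute 0)
  (P=0,Q=0): P(P|Q) = (1/3)/(1/3) = 1;  -(1/3)·log₂(1) = 0.0000
  (P=1,Q=1): P(P|Q) = (2/3)/(2/3) = 1;  -(2/3)·log₂(1) = 0.0000
H(P|Q) = 0.0000 + 0.0000
  = 0.0000 bits
H(P) - H(P|Q) = 0.9183 - 0.0000 = 0.9183 bits

Both sides equal 0.9183 bits, so I(P;Q) = H(P) - H(P|Q) ✓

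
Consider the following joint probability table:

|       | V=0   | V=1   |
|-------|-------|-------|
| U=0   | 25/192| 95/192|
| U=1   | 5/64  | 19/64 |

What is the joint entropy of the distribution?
H(U,V) = -Σ P(U,V) log₂ P(U,V), summed over the non-zero cells:
H(U,V) = -[(25/192)·log₂(25/192) + (95/192)·log₂(95/192) + (5/64)·log₂(5/64) + (19/64)·log₂(19/64)]
  = 0.3830 + 0.5023 + 0.2873 + 0.5201
  = 1.6927 bits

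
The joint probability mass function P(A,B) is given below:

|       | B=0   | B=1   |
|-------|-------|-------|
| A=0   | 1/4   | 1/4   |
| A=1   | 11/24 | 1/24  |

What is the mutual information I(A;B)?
Marginal P(A) (row sums):
  P(A=0) = 1/4 + 1/4 = 1/2
  P(A=1) = 11/24 + 1/24 = 1/2
Marginal P(B) (column sums):
  P(B=0) = 1/4 + 11/24 = 17/24
  P(B=1) = 1/4 + 1/24 = 7/24

H(A) = -[(1/2)·log₂(1/2) + (1/2)·log₂(1/2)]
  = 0.5000 + 0.5000
  = 1.0000 bits
H(B) = -[(17/24)·log₂(17/24) + (7/24)·log₂(7/24)]
  = 0.3524 + 0.5185
  = 0.8709 bits
H(A,B) = -[(1/4)·log₂(1/4) + (1/4)·log₂(1/4) + (11/24)·log₂(11/24) + (1/24)·log₂(1/24)]
  = 0.5000 + 0.5000 + 0.5159 + 0.1910
  = 1.7069 bits

I(A;B) = H(A) + H(B) - H(A,B)
  = 1.0000 + 0.8709 - 1.7069
  = 0.1640 bits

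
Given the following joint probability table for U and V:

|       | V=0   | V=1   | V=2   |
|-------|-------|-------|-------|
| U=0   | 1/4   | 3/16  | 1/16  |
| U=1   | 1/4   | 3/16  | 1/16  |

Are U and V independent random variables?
Marginal P(U) (row sums):
  P(U=0) = 1/4 + 3/16 + 1/16 = 1/2
  P(U=1) = 1/4 + 3/16 + 1/16 = 1/2
Marginal P(V) (column sums):
  P(V=0) = 1/4 + 1/4 = 1/2
  P(V=1) = 3/16 + 3/16 = 3/8
  P(V=2) = 1/16 + 1/16 = 1/8

U and V are independent iff P(U=i,V=j) = P(U=i)·P(V=j) for every cell.
  P(U=0)·P(V=0) = 1/2 × 1/2 = 1/4 = P(U=0,V=0) ✓
  P(U=0)·P(V=1) = 1/2 × 3/8 = 3/16 = P(U=0,V=1) ✓
  P(U=0)·P(V=2) = 1/2 × 1/8 = 1/16 = P(U=0,V=2) ✓
  P(U=1)·P(V=0) = 1/2 × 1/2 = 1/4 = P(U=1,V=0) ✓
  P(U=1)·P(V=1) = 1/2 × 3/8 = 3/16 = P(U=1,V=1) ✓
  P(U=1)·P(V=2) = 1/2 × 1/8 = 1/16 = P(U=1,V=2) ✓

Yes, U and V are independent: every cell factors, so I(U;V) = 0 bits.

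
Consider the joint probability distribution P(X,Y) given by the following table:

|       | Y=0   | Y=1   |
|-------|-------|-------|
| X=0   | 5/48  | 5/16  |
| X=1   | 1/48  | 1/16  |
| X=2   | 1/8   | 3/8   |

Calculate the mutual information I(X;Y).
Marginal P(X) (row sums):
  P(X=0) = 5/48 + 5/16 = 5/12
  P(X=1) = 1/48 + 1/16 = 1/12
  P(X=2) = 1/8 + 3/8 = 1/2
Marginal P(Y) (column sums):
  P(Y=0) = 5/48 + 1/48 + 1/8 = 1/4
  P(Y=1) = 5/16 + 1/16 + 3/8 = 3/4

H(X) = -[(5/12)·log₂(5/12) + (1/12)·log₂(1/12) + (1/2)·log₂(1/2)]
  = 0.5263 + 0.2987 + 0.5000
  = 1.3250 bits
H(Y) = -[(1/4)·log₂(1/4) + (3/4)·log₂(3/4)]
  = 0.5000 + 0.3113
  = 0.8113 bits
H(X,Y) = -[(5/48)·log₂(5/48) + (5/16)·log₂(5/16) + (1/48)·log₂(1/48) + (1/16)·log₂(1/16) + (1/8)·log₂(1/8) + (3/8)·log₂(3/8)]
  = 0.3399 + 0.5244 + 0.1164 + 0.2500 + 0.3750 + 0.5306
  = 2.1363 bits

I(X;Y) = H(X) + H(Y) - H(X,Y)
  = 1.3250 + 0.8113 - 2.1363
  = 0.0000 bits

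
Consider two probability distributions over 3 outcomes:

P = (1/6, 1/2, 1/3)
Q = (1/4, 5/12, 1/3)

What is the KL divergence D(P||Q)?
D(P||Q) = Σ P(i) log₂(P(i)/Q(i))
  i=0: (1/6) × log₂((1/6)/(1/4)) = (1/6) × log₂(2/3) = -0.0975
  i=1: (1/2) × log₂((1/2)/(5/12)) = (1/2) × log₂(6/5) = 0.1315
  i=2: (1/3) × log₂((1/3)/(1/3)) = (1/3) × log₂(1) = 0.0000
D(P||Q) = -0.0975 + 0.1315 + 0.0000
  = 0.0340 bits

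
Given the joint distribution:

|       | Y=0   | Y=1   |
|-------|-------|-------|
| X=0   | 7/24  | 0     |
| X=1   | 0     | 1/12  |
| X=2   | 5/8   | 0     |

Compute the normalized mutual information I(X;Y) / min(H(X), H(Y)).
Marginal P(X) (row sums):
  P(X=0) = 7/24 + 0 = 7/24
  P(X=1) = 0 + 1/12 = 1/12
  P(X=2) = 5/8 + 0 = 5/8
Marginal P(Y) (column sums):
  P(Y=0) = 7/24 + 0 + 5/8 = 11/12
  P(Y=1) = 0 + 1/12 + 0 = 1/12

H(X) = -[(7/24)·log₂(7/24) + (1/12)·log₂(1/12) + (5/8)·log₂(5/8)]
  = 0.5185 + 0.2987 + 0.4238
  = 1.2410 bits
H(Y) = -[(11/12)·log₂(11/12) + (1/12)·log₂(1/12)]
  = 0.1151 + 0.2987
  = 0.4138 bits
H(X,Y) = -[(7/24)·log₂(7/24) + (1/12)·log₂(1/12) + (5/8)·log₂(5/8)]
  = 0.5185 + 0.2987 + 0.4238
  = 1.2410 bits

I(X;Y) = H(X) + H(Y) - H(X,Y)
  = 1.2410 + 0.4138 - 1.2410
  = 0.4138 bits

min(H(X), H(Y)) = min(1.2410, 0.4138) = 0.4138 bits
Normalized MI = 0.4138 / 0.4138 = 1.0000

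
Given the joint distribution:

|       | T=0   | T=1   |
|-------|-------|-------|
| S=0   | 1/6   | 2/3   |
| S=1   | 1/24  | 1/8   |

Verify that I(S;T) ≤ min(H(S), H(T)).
Marginal P(S) (row sums):
  P(S=0) = 1/6 + 2/3 = 5/6
  P(S=1) = 1/24 + 1/8 = 1/6
Marginal P(T) (column sums):
  P(T=0) = 1/6 + 1/24 = 5/24
  P(T=1) = 2/3 + 1/8 = 19/24

H(S) = -[(5/6)·log₂(5/6) + (1/6)·log₂(1/6)]
  = 0.2192 + 0.4308
  = 0.6500 bits
H(T) = -[(5/24)·log₂(5/24) + (19/24)·log₂(19/24)]
  = 0.4715 + 0.2668
  = 0.7383 bits
H(S,T) = -[(1/6)·log₂(1/6) + (2/3)·log₂(2/3) + (1/24)·log₂(1/24) + (1/8)·log₂(1/8)]
  = 0.4308 + 0.3900 + 0.1910 + 0.3750
  = 1.3868 bits

I(S;T) = H(S) + H(T) - H(S,T)
  = 0.6500 + 0.7383 - 1.3868
  = 0.0015 bits

min(H(S), H(T)) = min(0.6500, 0.7383) = 0.6500 bits
Since 0.0015 ≤ 0.6500, the bound is satisfied ✓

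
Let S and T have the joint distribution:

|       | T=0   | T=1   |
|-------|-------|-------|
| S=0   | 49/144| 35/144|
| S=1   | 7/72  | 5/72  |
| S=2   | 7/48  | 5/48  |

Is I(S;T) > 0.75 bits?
Marginal P(S) (row sums):
  P(S=0) = 49/144 + 35/144 = 7/12
  P(S=1) = 7/72 + 5/72 = 1/6
  P(S=2) = 7/48 + 5/48 = 1/4
Marginal P(T) (column sums):
  P(T=0) = 49/144 + 7/72 + 7/48 = 7/12
  P(T=1) = 35/144 + 5/72 + 5/48 = 5/12

H(S) = -[(7/12)·log₂(7/12) + (1/6)·log₂(1/6) + (1/4)·log₂(1/4)]
  = 0.4536 + 0.4308 + 0.5000
  = 1.3844 bits
H(T) = -[(7/12)·log₂(7/12) + (5/12)·log₂(5/12)]
  = 0.4536 + 0.5263
  = 0.9799 bits
H(S,T) = -[(49/144)·log₂(49/144) + (35/144)·log₂(35/144) + (7/72)·log₂(7/72) + (5/72)·log₂(5/72) + (7/48)·log₂(7/48) + (5/48)·log₂(5/48)]
  = 0.5292 + 0.4960 + 0.3269 + 0.2672 + 0.4051 + 0.3399
  = 2.3643 bits

I(S;T) = H(S) + H(T) - H(S,T)
  = 1.3844 + 0.9799 - 2.3643
  = 0.0000 bits

No. I(S;T) = 0.0000 bits, which is ≤ 0.75 bits.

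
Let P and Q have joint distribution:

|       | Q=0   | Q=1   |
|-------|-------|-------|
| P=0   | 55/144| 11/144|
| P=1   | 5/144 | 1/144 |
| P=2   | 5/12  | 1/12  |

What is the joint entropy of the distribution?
H(P,Q) = -Σ P(P,Q) log₂ P(P,Q), summed over the non-zero cells:
H(P,Q) = -[(55/144)·log₂(55/144) + (11/144)·log₂(11/144) + (5/144)·log₂(5/144) + (1/144)·log₂(1/144) + (5/12)·log₂(5/12) + (1/12)·log₂(1/12)]
  = 0.5304 + 0.2834 + 0.1683 + 0.0498 + 0.5263 + 0.2987
  = 1.8569 bits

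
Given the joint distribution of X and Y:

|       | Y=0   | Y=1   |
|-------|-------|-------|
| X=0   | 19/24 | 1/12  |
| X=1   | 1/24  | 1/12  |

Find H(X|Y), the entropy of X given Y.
Marginal P(Y) (column sums):
  P(Y=0) = 19/24 + 1/24 = 5/6
  P(Y=1) = 1/12 + 1/12 = 1/6

H(X|Y) = -Σ P(X,Y)·log₂ P(X|Y), where P(X|Y) = P(X,Y) / P(Y)
  (X=0,Y=0): P(X|Y) = (19/24)/(5/6) = 19/20;  -(19/24)·log₂(19/20) = 0.0586
  (X=0,Y=1): P(X|Y) = (1/12)/(1/6) = 1/2;  -(1/12)·log₂(1/2) = 0.0833
  (X=1,Y=0): P(X|Y) = (1/24)/(5/6) = 1/20;  -(1/24)·log₂(1/20) = 0.1801
  (X=1,Y=1): P(X|Y) = (1/12)/(1/6) = 1/2;  -(1/12)·log₂(1/2) = 0.0833
H(X|Y) = 0.0586 + 0.0833 + 0.1801 + 0.0833
  = 0.4053 bits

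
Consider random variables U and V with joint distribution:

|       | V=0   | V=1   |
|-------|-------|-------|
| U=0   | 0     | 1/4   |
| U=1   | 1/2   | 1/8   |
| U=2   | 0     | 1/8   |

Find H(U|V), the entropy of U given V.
Marginal P(V) (column sums):
  P(V=0) = 0 + 1/2 + 0 = 1/2
  P(V=1) = 1/4 + 1/8 + 1/8 = 1/2

H(U|V) = -Σ P(U,V)·log₂ P(U|V), where P(U|V) = P(U,V) / P(V)
  (cells with P(U,V) = 0 contribute 0)
  (U=0,V=1): P(U|V) = (1/4)/(1/2) = 1/2;  -(1/4)·log₂(1/2) = 0.2500
  (U=1,V=0): P(U|V) = (1/2)/(1/2) = 1;  -(1/2)·log₂(1) = 0.0000
  (U=1,V=1): P(U|V) = (1/8)/(1/2) = 1/4;  -(1/8)·log₂(1/4) = 0.2500
  (U=2,V=1): P(U|V) = (1/8)/(1/2) = 1/4;  -(1/8)·log₂(1/4) = 0.2500
H(U|V) = 0.2500 + 0.0000 + 0.2500 + 0.2500
  = 0.7500 bits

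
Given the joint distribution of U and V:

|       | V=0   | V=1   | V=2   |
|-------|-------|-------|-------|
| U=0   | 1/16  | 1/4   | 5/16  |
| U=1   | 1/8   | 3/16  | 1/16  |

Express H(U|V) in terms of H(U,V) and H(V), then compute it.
H(U|V) = H(U,V) - H(V)

Marginal P(V) (column sums):
  P(V=0) = 1/16 + 1/8 = 3/16
  P(V=1) = 1/4 + 3/16 = 7/16
  P(V=2) = 5/16 + 1/16 = 3/8

H(U,V) = -[(1/16)·log₂(1/16) + (1/4)·log₂(1/4) + (5/16)·log₂(5/16) + (1/8)·log₂(1/8) + (3/16)·log₂(3/16) + (1/16)·log₂(1/16)]
  = 0.2500 + 0.5000 + 0.5244 + 0.3750 + 0.4528 + 0.2500
  = 2.3522 bits
H(V) = -[(3/16)·log₂(3/16) + (7/16)·log₂(7/16) + (3/8)·log₂(3/8)]
  = 0.4528 + 0.5218 + 0.5306
  = 1.5052 bits

H(U|V) = 2.3522 - 1.5052 = 0.8470 bits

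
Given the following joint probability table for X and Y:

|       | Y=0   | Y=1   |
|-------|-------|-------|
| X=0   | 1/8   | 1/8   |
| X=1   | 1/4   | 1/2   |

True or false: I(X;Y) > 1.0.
Marginal P(X) (row sums):
  P(X=0) = 1/8 + 1/8 = 1/4
  P(X=1) = 1/4 + 1/2 = 3/4
Marginal P(Y) (column sums):
  P(Y=0) = 1/8 + 1/4 = 3/8
  P(Y=1) = 1/8 + 1/2 = 5/8

H(X) = -[(1/4)·log₂(1/4) + (3/4)·log₂(3/4)]
  = 0.5000 + 0.3113
  = 0.8113 bits
H(Y) = -[(3/8)·log₂(3/8) + (5/8)·log₂(5/8)]
  = 0.5306 + 0.4238
  = 0.9544 bits
H(X,Y) = -[(1/8)·log₂(1/8) + (1/8)·log₂(1/8) + (1/4)·log₂(1/4) + (1/2)·log₂(1/2)]
  = 0.3750 + 0.3750 + 0.5000 + 0.5000
  = 1.7500 bits

I(X;Y) = H(X) + H(Y) - H(X,Y)
  = 0.8113 + 0.9544 - 1.7500
  = 0.0157 bits

False. I(X;Y) = 0.0157 bits, which is ≤ 1.0 bits.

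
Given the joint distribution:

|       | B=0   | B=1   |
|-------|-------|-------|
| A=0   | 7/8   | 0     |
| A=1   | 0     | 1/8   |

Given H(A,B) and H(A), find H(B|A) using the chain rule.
From the chain rule: H(A,B) = H(A) + H(B|A)
Therefore: H(B|A) = H(A,B) - H(A)

H(A,B) = -[(7/8)·log₂(7/8) + (1/8)·log₂(1/8)]
  = 0.1686 + 0.3750
  = 0.5436 bits
Marginal P(A) (row sums):
  P(A=0) = 7/8 + 0 = 7/8
  P(A=1) = 0 + 1/8 = 1/8
H(A) = -[(7/8)·log₂(7/8) + (1/8)·log₂(1/8)]
  = 0.1686 + 0.3750
  = 0.5436 bits

H(B|A) = 0.5436 - 0.5436 = 0.0000 bits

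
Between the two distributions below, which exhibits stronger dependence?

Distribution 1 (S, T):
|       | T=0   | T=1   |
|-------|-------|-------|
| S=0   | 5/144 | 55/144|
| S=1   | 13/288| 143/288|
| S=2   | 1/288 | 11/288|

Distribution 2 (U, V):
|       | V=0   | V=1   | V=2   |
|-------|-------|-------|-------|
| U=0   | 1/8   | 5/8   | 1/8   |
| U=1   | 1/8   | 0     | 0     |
Distribution 1 (S, T):
Marginal P(S) (row sums):
  P(S=0) = 5/144 + 55/144 = 5/12
  P(S=1) = 13/288 + 143/288 = 13/24
  P(S=2) = 1/288 + 11/288 = 1/24
Marginal P(T) (column sums):
  P(T=0) = 5/144 + 13/288 + 1/288 = 1/12
  P(T=1) = 55/144 + 143/288 + 11/288 = 11/12

H(S) = -[(5/12)·log₂(5/12) + (13/24)·log₂(13/24) + (1/24)·log₂(1/24)]
  = 0.5263 + 0.4791 + 0.1910
  = 1.1964 bits
H(T) = -[(1/12)·log₂(1/12) + (11/12)·log₂(11/12)]
  = 0.2987 + 0.1151
  = 0.4138 bits
H(S,T) = -[(5/144)·log₂(5/144) + (55/144)·log₂(55/144) + (13/288)·log₂(13/288) + (143/288)·log₂(143/288) + (1/288)·log₂(1/288) + (11/288)·log₂(11/288)]
  = 0.1683 + 0.5304 + 0.2017 + 0.5015 + 0.0284 + 0.1799
  = 1.6102 bits

I(S;T) = H(S) + H(T) - H(S,T)
  = 1.1964 + 0.4138 - 1.6102
  = 0.0000 bits

Distribution 2 (U, V):
Marginal P(U) (row sums):
  P(U=0) = 1/8 + 5/8 + 1/8 = 7/8
  P(U=1) = 1/8 + 0 + 0 = 1/8
Marginal P(V) (column sums):
  P(V=0) = 1/8 + 1/8 = 1/4
  P(V=1) = 5/8 + 0 = 5/8
  P(V=2) = 1/8 + 0 = 1/8

H(U) = -[(7/8)·log₂(7/8) + (1/8)·log₂(1/8)]
  = 0.1686 + 0.3750
  = 0.5436 bits
H(V) = -[(1/4)·log₂(1/4) + (5/8)·log₂(5/8) + (1/8)·log₂(1/8)]
  = 0.5000 + 0.4238 + 0.3750
  = 1.2988 bits
H(U,V) = -[(1/8)·log₂(1/8) + (5/8)·log₂(5/8) + (1/8)·log₂(1/8) + (1/8)·log₂(1/8)]
  = 0.3750 + 0.4238 + 0.3750 + 0.3750
  = 1.5488 bits

I(U;V) = H(U) + H(V) - H(U,V)
  = 0.5436 + 1.2988 - 1.5488
  = 0.2936 bits

I(U;V) = 0.2936 bits > I(S;T) = 0.0000 bits, so (U, V) has the higher mutual information (stronger dependence).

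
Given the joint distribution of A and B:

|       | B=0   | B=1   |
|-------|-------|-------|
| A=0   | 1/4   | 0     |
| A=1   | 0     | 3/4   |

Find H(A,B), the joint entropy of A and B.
H(A,B) = -Σ P(A,B) log₂ P(A,B), summed over the non-zero cells:
H(A,B) = -[(1/4)·log₂(1/4) + (3/4)·log₂(3/4)]
  = 0.5000 + 0.3113
  = 0.8113 bits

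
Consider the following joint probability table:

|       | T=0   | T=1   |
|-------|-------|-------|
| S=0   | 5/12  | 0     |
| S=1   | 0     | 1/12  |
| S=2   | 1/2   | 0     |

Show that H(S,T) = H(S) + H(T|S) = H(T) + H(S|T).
Marginal P(S) (row sums):
  P(S=0) = 5/12 + 0 = 5/12
  P(S=1) = 0 + 1/12 = 1/12
  P(S=2) = 1/2 + 0 = 1/2
Marginal P(T) (column sums):
  P(T=0) = 5/12 + 0 + 1/2 = 11/12
  P(T=1) = 0 + 1/12 + 0 = 1/12

Decomposition 1: H(S) + H(T|S)
H(S) = -[(5/12)·log₂(5/12) + (1/12)·log₂(1/12) + (1/2)·log₂(1/2)]
  = 0.5263 + 0.2987 + 0.5000
  = 1.3250 bits
H(T|S) = -Σ P(S,T)·log₂ P(T|S), where P(T|S) = P(S,T) / P(S)
  (cells with P(S,T) = 0 contribute 0)
  (S=0,T=0): P(T|S) = (5/12)/(5/12) = 1;  -(5/12)·log₂(1) = 0.0000
  (S=1,T=1): P(T|S) = (1/12)/(1/12) = 1;  -(1/12)·log₂(1) = 0.0000
  (S=2,T=0): P(T|S) = (1/2)/(1/2) = 1;  -(1/2)·log₂(1) = 0.0000
H(T|S) = 0.0000 + 0.0000 + 0.0000
  = 0.0000 bits
H(S) + H(T|S) = 1.3250 + 0.0000 = 1.3250 bits

Decomposition 2: H(T) + H(S|T)
H(T) = -[(11/12)·log₂(11/12) + (1/12)·log₂(1/12)]
  = 0.1151 + 0.2987
  = 0.4138 bits
H(S|T) = -Σ P(S,T)·log₂ P(S|T), where P(S|T) = P(S,T) / P(T)
  (cells with P(S,T) = 0 contribute 0)
  (S=0,T=0): P(S|T) = (5/12)/(11/12) = 5/11;  -(5/12)·log₂(5/11) = 0.4740
  (S=1,T=1): P(S|T) = (1/12)/(1/12) = 1;  -(1/12)·log₂(1) = 0.0000
  (S=2,T=0): P(S|T) = (1/2)/(11/12) = 6/11;  -(1/2)·log₂(6/11) = 0.4372
H(S|T) = 0.4740 + 0.0000 + 0.4372
  = 0.9112 bits
H(T) + H(S|T) = 0.4138 + 0.9112 = 1.3250 bits

Direct computation of the joint entropy:
H(S,T) = -[(5/12)·log₂(5/12) + (1/12)·log₂(1/12) + (1/2)·log₂(1/2)]
  = 0.5263 + 0.2987 + 0.5000
  = 1.3250 bits

All three agree: H(S,T) = 1.3250 bits ✓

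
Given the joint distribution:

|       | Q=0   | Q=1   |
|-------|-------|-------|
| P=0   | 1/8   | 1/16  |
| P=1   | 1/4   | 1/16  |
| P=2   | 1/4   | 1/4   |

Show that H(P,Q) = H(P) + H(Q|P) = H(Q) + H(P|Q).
Marginal P(P) (row sums):
  P(P=0) = 1/8 + 1/16 = 3/16
  P(P=1) = 1/4 + 1/16 = 5/16
  P(P=2) = 1/4 + 1/4 = 1/2
Marginal P(Q) (column sums):
  P(Q=0) = 1/8 + 1/4 + 1/4 = 5/8
  P(Q=1) = 1/16 + 1/16 + 1/4 = 3/8

Decomposition 1: H(P) + H(Q|P)
H(P) = -[(3/16)·log₂(3/16) + (5/16)·log₂(5/16) + (1/2)·log₂(1/2)]
  = 0.4528 + 0.5244 + 0.5000
  = 1.4772 bits
H(Q|P) = -Σ P(P,Q)·log₂ P(Q|P), where P(Q|P) = P(P,Q) / P(P)
  (P=0,Q=0): P(Q|P) = (1/8)/(3/16) = 2/3;  -(1/8)·log₂(2/3) = 0.0731
  (P=0,Q=1): P(Q|P) = (1/16)/(3/16) = 1/3;  -(1/16)·log₂(1/3) = 0.0991
  (P=1,Q=0): P(Q|P) = (1/4)/(5/16) = 4/5;  -(1/4)·log₂(4/5) = 0.0805
  (P=1,Q=1): P(Q|P) = (1/16)/(5/16) = 1/5;  -(1/16)·log₂(1/5) = 0.1451
  (P=2,Q=0): P(Q|P) = (1/4)/(1/2) = 1/2;  -(1/4)·log₂(1/2) = 0.2500
  (P=2,Q=1): P(Q|P) = (1/4)/(1/2) = 1/2;  -(1/4)·log₂(1/2) = 0.2500
H(Q|P) = 0.0731 + 0.0991 + 0.0805 + 0.1451 + 0.2500 + 0.2500
  = 0.8978 bits
H(P) + H(Q|P) = 1.4772 + 0.8978 = 2.3750 bits

Decomposition 2: H(Q) + H(P|Q)
H(Q) = -[(5/8)·log₂(5/8) + (3/8)·log₂(3/8)]
  = 0.4238 + 0.5306
  = 0.9544 bits
H(P|Q) = -Σ P(P,Q)·log₂ P(P|Q), where P(P|Q) = P(P,Q) / P(Q)
  (P=0,Q=0): P(P|Q) = (1/8)/(5/8) = 1/5;  -(1/8)·log₂(1/5) = 0.2902
  (P=0,Q=1): P(P|Q) = (1/16)/(3/8) = 1/6;  -(1/16)·log₂(1/6) = 0.1616
  (P=1,Q=0): P(P|Q) = (1/4)/(5/8) = 2/5;  -(1/4)·log₂(2/5) = 0.3305
  (P=1,Q=1): P(P|Q) = (1/16)/(3/8) = 1/6;  -(1/16)·log₂(1/6) = 0.1616
  (P=2,Q=0): P(P|Q) = (1/4)/(5/8) = 2/5;  -(1/4)·log₂(2/5) = 0.3305
  (P=2,Q=1): P(P|Q) = (1/4)/(3/8) = 2/3;  -(1/4)·log₂(2/3) = 0.1462
H(P|Q) = 0.2902 + 0.1616 + 0.3305 + 0.1616 + 0.3305 + 0.1462
  = 1.4206 bits
H(Q) + H(P|Q) = 0.9544 + 1.4206 = 2.3750 bits

Direct computation of the joint entropy:
H(P,Q) = -[(1/8)·log₂(1/8) + (1/16)·log₂(1/16) + (1/4)·log₂(1/4) + (1/16)·log₂(1/16) + (1/4)·log₂(1/4) + (1/4)·log₂(1/4)]
  = 0.3750 + 0.2500 + 0.5000 + 0.2500 + 0.5000 + 0.5000
  = 2.3750 bits

All three agree: H(P,Q) = 2.3750 bits ✓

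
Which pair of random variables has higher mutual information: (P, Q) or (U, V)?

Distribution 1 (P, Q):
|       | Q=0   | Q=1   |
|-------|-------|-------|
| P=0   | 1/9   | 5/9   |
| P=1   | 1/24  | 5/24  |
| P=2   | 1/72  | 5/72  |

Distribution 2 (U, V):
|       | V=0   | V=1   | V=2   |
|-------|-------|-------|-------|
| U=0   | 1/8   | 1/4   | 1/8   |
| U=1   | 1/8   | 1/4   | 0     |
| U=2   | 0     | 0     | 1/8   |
Distribution 1 (P, Q):
Marginal P(P) (row sums):
  P(P=0) = 1/9 + 5/9 = 2/3
  P(P=1) = 1/24 + 5/24 = 1/4
  P(P=2) = 1/72 + 5/72 = 1/12
Marginal P(Q) (column sums):
  P(Q=0) = 1/9 + 1/24 + 1/72 = 1/6
  P(Q=1) = 5/9 + 5/24 + 5/72 = 5/6

H(P) = -[(2/3)·log₂(2/3) + (1/4)·log₂(1/4) + (1/12)·log₂(1/12)]
  = 0.3900 + 0.5000 + 0.2987
  = 1.1887 bits
H(Q) = -[(1/6)·log₂(1/6) + (5/6)·log₂(5/6)]
  = 0.4308 + 0.2192
  = 0.6500 bits
H(P,Q) = -[(1/9)·log₂(1/9) + (5/9)·log₂(5/9) + (1/24)·log₂(1/24) + (5/24)·log₂(5/24) + (1/72)·log₂(1/72) + (5/72)·log₂(5/72)]
  = 0.3522 + 0.4711 + 0.1910 + 0.4715 + 0.0857 + 0.2672
  = 1.8387 bits

I(P;Q) = H(P) + H(Q) - H(P,Q)
  = 1.1887 + 0.6500 - 1.8387
  = 0.0000 bits

Distribution 2 (U, V):
Marginal P(U) (row sums):
  P(U=0) = 1/8 + 1/4 + 1/8 = 1/2
  P(U=1) = 1/8 + 1/4 + 0 = 3/8
  P(U=2) = 0 + 0 + 1/8 = 1/8
Marginal P(V) (column sums):
  P(V=0) = 1/8 + 1/8 + 0 = 1/4
  P(V=1) = 1/4 + 1/4 + 0 = 1/2
  P(V=2) = 1/8 + 0 + 1/8 = 1/4

H(U) = -[(1/2)·log₂(1/2) + (3/8)·log₂(3/8) + (1/8)·log₂(1/8)]
  = 0.5000 + 0.5306 + 0.3750
  = 1.4056 bits
H(V) = -[(1/4)·log₂(1/4) + (1/2)·log₂(1/2) + (1/4)·log₂(1/4)]
  = 0.5000 + 0.5000 + 0.5000
  = 1.5000 bits
H(U,V) = -[(1/8)·log₂(1/8) + (1/4)·log₂(1/4) + (1/8)·log₂(1/8) + (1/8)·log₂(1/8) + (1/4)·log₂(1/4) + (1/8)·log₂(1/8)]
  = 0.3750 + 0.5000 + 0.3750 + 0.3750 + 0.5000 + 0.3750
  = 2.5000 bits

I(U;V) = H(U) + H(V) - H(U,V)
  = 1.4056 + 1.5000 - 2.5000
  = 0.4056 bits

I(U;V) = 0.4056 bits > I(P;Q) = 0.0000 bits, so (U, V) has the higher mutual information (stronger dependence).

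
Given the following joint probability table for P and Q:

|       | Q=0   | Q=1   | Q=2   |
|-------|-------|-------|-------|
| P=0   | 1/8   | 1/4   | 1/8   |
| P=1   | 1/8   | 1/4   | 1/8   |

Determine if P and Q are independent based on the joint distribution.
Marginal P(P) (row sums):
  P(P=0) = 1/8 + 1/4 + 1/8 = 1/2
  P(P=1) = 1/8 + 1/4 + 1/8 = 1/2
Marginal P(Q) (column sums):
  P(Q=0) = 1/8 + 1/8 = 1/4
  P(Q=1) = 1/4 + 1/4 = 1/2
  P(Q=2) = 1/8 + 1/8 = 1/4

P and Q are independent iff P(P=i,Q=j) = P(P=i)·P(Q=j) for every cell.
  P(P=0)·P(Q=0) = 1/2 × 1/4 = 1/8 = P(P=0,Q=0) ✓
  P(P=0)·P(Q=1) = 1/2 × 1/2 = 1/4 = P(P=0,Q=1) ✓
  P(P=0)·P(Q=2) = 1/2 × 1/4 = 1/8 = P(P=0,Q=2) ✓
  P(P=1)·P(Q=0) = 1/2 × 1/4 = 1/8 = P(P=1,Q=0) ✓
  P(P=1)·P(Q=1) = 1/2 × 1/2 = 1/4 = P(P=1,Q=1) ✓
  P(P=1)·P(Q=2) = 1/2 × 1/4 = 1/8 = P(P=1,Q=2) ✓

Yes, P and Q are independent: every cell factors, so I(P;Q) = 0 bits.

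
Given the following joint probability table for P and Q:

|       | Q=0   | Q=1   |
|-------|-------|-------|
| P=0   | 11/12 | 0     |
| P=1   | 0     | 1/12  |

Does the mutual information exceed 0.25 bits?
Marginal P(P) (row sums):
  P(P=0) = 11/12 + 0 = 11/12
  P(P=1) = 0 + 1/12 = 1/12
Marginal P(Q) (column sums):
  P(Q=0) = 11/12 + 0 = 11/12
  P(Q=1) = 0 + 1/12 = 1/12

H(P) = -[(11/12)·log₂(11/12) + (1/12)·log₂(1/12)]
  = 0.1151 + 0.2987
  = 0.4138 bits
H(Q) = -[(11/12)·log₂(11/12) + (1/12)·log₂(1/12)]
  = 0.1151 + 0.2987
  = 0.4138 bits
H(P,Q) = -[(11/12)·log₂(11/12) + (1/12)·log₂(1/12)]
  = 0.1151 + 0.2987
  = 0.4138 bits

I(P;Q) = H(P) + H(Q) - H(P,Q)
  = 0.4138 + 0.4138 - 0.4138
  = 0.4138 bits

Yes. I(P;Q) = 0.4138 bits, which is > 0.25 bits.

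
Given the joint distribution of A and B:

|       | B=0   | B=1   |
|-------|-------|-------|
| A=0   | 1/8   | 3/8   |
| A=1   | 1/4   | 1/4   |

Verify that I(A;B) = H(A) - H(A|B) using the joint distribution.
Left side, from I(A;B) = H(A) + H(B) - H(A,B):
Marginal P(A) (row sums):
  P(A=0) = 1/8 + 3/8 = 1/2
  P(A=1) = 1/4 + 1/4 = 1/2
Marginal P(B) (column sums):
  P(B=0) = 1/8 + 1/4 = 3/8
  P(B=1) = 3/8 + 1/4 = 5/8

H(A) = -[(1/2)·log₂(1/2) + (1/2)·log₂(1/2)]
  = 0.5000 + 0.5000
  = 1.0000 bits
H(B) = -[(3/8)·log₂(3/8) + (5/8)·log₂(5/8)]
  = 0.5306 + 0.4238
  = 0.9544 bits
H(A,B) = -[(1/8)·log₂(1/8) + (3/8)·log₂(3/8) + (1/4)·log₂(1/4) + (1/4)·log₂(1/4)]
  = 0.3750 + 0.5306 + 0.5000 + 0.5000
  = 1.9056 bits

I(A;B) = H(A) + H(B) - H(A,B)
  = 1.0000 + 0.9544 - 1.9056
  = 0.0488 bits

Right side, with H(A|B) computed directly from the conditional probabilities:
H(A|B) = -Σ P(A,B)·log₂ P(A|B), where P(A|B) = P(A,B) / P(B)
  (A=0,B=0): P(A|B) = (1/8)/(3/8) = 1/3;  -(1/8)·log₂(1/3) = 0.1981
  (A=0,B=1): P(A|B) = (3/8)/(5/8) = 3/5;  -(3/8)·log₂(3/5) = 0.2764
  (A=1,B=0): P(A|B) = (1/4)/(3/8) = 2/3;  -(1/4)·log₂(2/3) = 0.1462
  (A=1,B=1): P(A|B) = (1/4)/(5/8) = 2/5;  -(1/4)·log₂(2/5) = 0.3305
H(A|B) = 0.1981 + 0.2764 + 0.1462 + 0.3305
  = 0.9512 bits
H(A) - H(A|B) = 1.0000 - 0.9512 = 0.0488 bits

Both sides equal 0.0488 bits, so I(A;B) = H(A) - H(A|B) ✓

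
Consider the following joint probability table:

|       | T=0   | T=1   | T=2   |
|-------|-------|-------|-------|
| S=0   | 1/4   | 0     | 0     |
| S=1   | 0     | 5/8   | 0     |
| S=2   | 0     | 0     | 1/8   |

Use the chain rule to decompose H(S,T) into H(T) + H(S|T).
By the chain rule: H(S,T) = H(T) + H(S|T)

Marginal P(T) (column sums):
  P(T=0) = 1/4 + 0 + 0 = 1/4
  P(T=1) = 0 + 5/8 + 0 = 5/8
  P(T=2) = 0 + 0 + 1/8 = 1/8
H(T) = -[(1/4)·log₂(1/4) + (5/8)·log₂(5/8) + (1/8)·log₂(1/8)]
  = 0.5000 + 0.4238 + 0.3750
  = 1.2988 bits
H(S|T) = -Σ P(S,T)·log₂ P(S|T), where P(S|T) = P(S,T) / P(T)
  (cells with P(S,T) = 0 contribute 0)
  (S=0,T=0): P(S|T) = (1/4)/(1/4) = 1;  -(1/4)·log₂(1) = 0.0000
  (S=1,T=1): P(S|T) = (5/8)/(5/8) = 1;  -(5/8)·log₂(1) = 0.0000
  (S=2,T=2): P(S|T) = (1/8)/(1/8) = 1;  -(1/8)·log₂(1) = 0.0000
H(S|T) = 0.0000 + 0.0000 + 0.0000
  = 0.0000 bits

H(S,T) = H(T) + H(S|T) = 1.2988 + 0.0000 = 1.2988 bits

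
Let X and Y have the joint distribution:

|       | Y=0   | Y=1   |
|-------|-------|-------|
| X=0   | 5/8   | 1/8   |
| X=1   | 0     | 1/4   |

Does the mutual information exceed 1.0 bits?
Marginal P(X) (row sums):
  P(X=0) = 5/8 + 1/8 = 3/4
  P(X=1) = 0 + 1/4 = 1/4
Marginal P(Y) (column sums):
  P(Y=0) = 5/8 + 0 = 5/8
  P(Y=1) = 1/8 + 1/4 = 3/8

H(X) = -[(3/4)·log₂(3/4) + (1/4)·log₂(1/4)]
  = 0.3113 + 0.5000
  = 0.8113 bits
H(Y) = -[(5/8)·log₂(5/8) + (3/8)·log₂(3/8)]
  = 0.4238 + 0.5306
  = 0.9544 bits
H(X,Y) = -[(5/8)·log₂(5/8) + (1/8)·log₂(1/8) + (1/4)·log₂(1/4)]
  = 0.4238 + 0.3750 + 0.5000
  = 1.2988 bits

I(X;Y) = H(X) + H(Y) - H(X,Y)
  = 0.8113 + 0.9544 - 1.2988
  = 0.4669 bits

No. I(X;Y) = 0.4669 bits, which is ≤ 1.0 bits.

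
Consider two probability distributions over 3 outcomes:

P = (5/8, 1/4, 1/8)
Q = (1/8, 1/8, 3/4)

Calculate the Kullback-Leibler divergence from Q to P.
D(P||Q) = Σ P(i) log₂(P(i)/Q(i))
  i=0: (5/8) × log₂((5/8)/(1/8)) = (5/8) × log₂(5) = 1.4512
  i=1: (1/4) × log₂((1/4)/(1/8)) = (1/4) × log₂(2) = 0.2500
  i=2: (1/8) × log₂((1/8)/(3/4)) = (1/8) × log₂(1/6) = -0.3231
D(P||Q) = 1.4512 + 0.2500 - 0.3231
  = 1.3781 bits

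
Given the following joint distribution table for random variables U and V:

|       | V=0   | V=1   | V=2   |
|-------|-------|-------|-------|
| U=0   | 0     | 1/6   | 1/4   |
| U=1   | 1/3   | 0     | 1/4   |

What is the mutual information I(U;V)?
Marginal P(U) (row sums):
  P(U=0) = 0 + 1/6 + 1/4 = 5/12
  P(U=1) = 1/3 + 0 + 1/4 = 7/12
Marginal P(V) (column sums):
  P(V=0) = 0 + 1/3 = 1/3
  P(V=1) = 1/6 + 0 = 1/6
  P(V=2) = 1/4 + 1/4 = 1/2

H(U) = -[(5/12)·log₂(5/12) + (7/12)·log₂(7/12)]
  = 0.5263 + 0.4536
  = 0.9799 bits
H(V) = -[(1/3)·log₂(1/3) + (1/6)·log₂(1/6) + (1/2)·log₂(1/2)]
  = 0.5283 + 0.4308 + 0.5000
  = 1.4591 bits
H(U,V) = -[(1/6)·log₂(1/6) + (1/4)·log₂(1/4) + (1/3)·log₂(1/3) + (1/4)·log₂(1/4)]
  = 0.4308 + 0.5000 + 0.5283 + 0.5000
  = 1.9591 bits

I(U;V) = H(U) + H(V) - H(U,V)
  = 0.9799 + 1.4591 - 1.9591
  = 0.4799 bits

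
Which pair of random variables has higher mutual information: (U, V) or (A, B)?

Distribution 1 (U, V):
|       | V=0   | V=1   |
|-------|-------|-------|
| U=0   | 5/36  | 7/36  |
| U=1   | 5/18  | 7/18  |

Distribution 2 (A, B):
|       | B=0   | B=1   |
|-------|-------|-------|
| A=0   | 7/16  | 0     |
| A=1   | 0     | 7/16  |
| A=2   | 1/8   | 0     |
Distribution 1 (U, V):
Marginal P(U) (row sums):
  P(U=0) = 5/36 + 7/36 = 1/3
  P(U=1) = 5/18 + 7/18 = 2/3
Marginal P(V) (column sums):
  P(V=0) = 5/36 + 5/18 = 5/12
  P(V=1) = 7/36 + 7/18 = 7/12

H(U) = -[(1/3)·log₂(1/3) + (2/3)·log₂(2/3)]
  = 0.5283 + 0.3900
  = 0.9183 bits
H(V) = -[(5/12)·log₂(5/12) + (7/12)·log₂(7/12)]
  = 0.5263 + 0.4536
  = 0.9799 bits
H(U,V) = -[(5/36)·log₂(5/36) + (7/36)·log₂(7/36) + (5/18)·log₂(5/18) + (7/18)·log₂(7/18)]
  = 0.3956 + 0.4594 + 0.5133 + 0.5299
  = 1.8982 bits

I(U;V) = H(U) + H(V) - H(U,V)
  = 0.9183 + 0.9799 - 1.8982
  = 0.0000 bits

Distribution 2 (A, B):
Marginal P(A) (row sums):
  P(A=0) = 7/16 + 0 = 7/16
  P(A=1) = 0 + 7/16 = 7/16
  P(A=2) = 1/8 + 0 = 1/8
Marginal P(B) (column sums):
  P(B=0) = 7/16 + 0 + 1/8 = 9/16
  P(B=1) = 0 + 7/16 + 0 = 7/16

H(A) = -[(7/16)·log₂(7/16) + (7/16)·log₂(7/16) + (1/8)·log₂(1/8)]
  = 0.5218 + 0.5218 + 0.3750
  = 1.4186 bits
H(B) = -[(9/16)·log₂(9/16) + (7/16)·log₂(7/16)]
  = 0.4669 + 0.5218
  = 0.9887 bits
H(A,B) = -[(7/16)·log₂(7/16) + (7/16)·log₂(7/16) + (1/8)·log₂(1/8)]
  = 0.5218 + 0.5218 + 0.3750
  = 1.4186 bits

I(A;B) = H(A) + H(B) - H(A,B)
  = 1.4186 + 0.9887 - 1.4186
  = 0.9887 bits

I(A;B) = 0.9887 bits > I(U;V) = 0.0000 bits, so (A, B) has the higher mutual information (stronger dependence).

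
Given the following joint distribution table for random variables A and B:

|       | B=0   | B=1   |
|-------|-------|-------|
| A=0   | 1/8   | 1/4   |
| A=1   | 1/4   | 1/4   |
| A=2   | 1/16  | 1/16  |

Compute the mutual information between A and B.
Marginal P(A) (row sums):
  P(A=0) = 1/8 + 1/4 = 3/8
  P(A=1) = 1/4 + 1/4 = 1/2
  P(A=2) = 1/16 + 1/16 = 1/8
Marginal P(B) (column sums):
  P(B=0) = 1/8 + 1/4 + 1/16 = 7/16
  P(B=1) = 1/4 + 1/4 + 1/16 = 9/16

H(A) = -[(3/8)·log₂(3/8) + (1/2)·log₂(1/2) + (1/8)·log₂(1/8)]
  = 0.5306 + 0.5000 + 0.3750
  = 1.4056 bits
H(B) = -[(7/16)·log₂(7/16) + (9/16)·log₂(9/16)]
  = 0.5218 + 0.4669
  = 0.9887 bits
H(A,B) = -[(1/8)·log₂(1/8) + (1/4)·log₂(1/4) + (1/4)·log₂(1/4) + (1/4)·log₂(1/4) + (1/16)·log₂(1/16) + (1/16)·log₂(1/16)]
  = 0.3750 + 0.5000 + 0.5000 + 0.5000 + 0.2500 + 0.2500
  = 2.3750 bits

I(A;B) = H(A) + H(B) - H(A,B)
  = 1.4056 + 0.9887 - 2.3750
  = 0.0193 bits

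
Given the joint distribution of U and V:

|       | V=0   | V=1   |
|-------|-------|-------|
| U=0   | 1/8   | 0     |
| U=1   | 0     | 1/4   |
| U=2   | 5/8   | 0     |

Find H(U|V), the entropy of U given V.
Marginal P(V) (column sums):
  P(V=0) = 1/8 + 0 + 5/8 = 3/4
  P(V=1) = 0 + 1/4 + 0 = 1/4

H(U|V) = -Σ P(U,V)·log₂ P(U|V), where P(U|V) = P(U,V) / P(V)
  (cells with P(U,V) = 0 contribute 0)
  (U=0,V=0): P(U|V) = (1/8)/(3/4) = 1/6;  -(1/8)·log₂(1/6) = 0.3231
  (U=1,V=1): P(U|V) = (1/4)/(1/4) = 1;  -(1/4)·log₂(1) = 0.0000
  (U=2,V=0): P(U|V) = (5/8)/(3/4) = 5/6;  -(5/8)·log₂(5/6) = 0.1644
H(U|V) = 0.3231 + 0.0000 + 0.1644
  = 0.4875 bits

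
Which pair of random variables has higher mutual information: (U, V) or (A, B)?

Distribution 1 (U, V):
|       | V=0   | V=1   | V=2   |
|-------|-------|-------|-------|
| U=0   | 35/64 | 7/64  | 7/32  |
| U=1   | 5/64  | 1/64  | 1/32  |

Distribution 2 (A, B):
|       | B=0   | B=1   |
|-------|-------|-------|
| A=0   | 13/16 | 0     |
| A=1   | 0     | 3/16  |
Distribution 1 (U, V):
Marginal P(U) (row sums):
  P(U=0) = 35/64 + 7/64 + 7/32 = 7/8
  P(U=1) = 5/64 + 1/64 + 1/32 = 1/8
Marginal P(V) (column sums):
  P(V=0) = 35/64 + 5/64 = 5/8
  P(V=1) = 7/64 + 1/64 = 1/8
  P(V=2) = 7/32 + 1/32 = 1/4

H(U) = -[(7/8)·log₂(7/8) + (1/8)·log₂(1/8)]
  = 0.1686 + 0.3750
  = 0.5436 bits
H(V) = -[(5/8)·log₂(5/8) + (1/8)·log₂(1/8) + (1/4)·log₂(1/4)]
  = 0.4238 + 0.3750 + 0.5000
  = 1.2988 bits
H(U,V) = -[(35/64)·log₂(35/64) + (7/64)·log₂(7/64) + (7/32)·log₂(7/32) + (5/64)·log₂(5/64) + (1/64)·log₂(1/64) + (1/32)·log₂(1/32)]
  = 0.4762 + 0.3492 + 0.4796 + 0.2873 + 0.0938 + 0.1563
  = 1.8424 bits

I(U;V) = H(U) + H(V) - H(U,V)
  = 0.5436 + 1.2988 - 1.8424
  = 0.0000 bits

Distribution 2 (A, B):
Marginal P(A) (row sums):
  P(A=0) = 13/16 + 0 = 13/16
  P(A=1) = 0 + 3/16 = 3/16
Marginal P(B) (column sums):
  P(B=0) = 13/16 + 0 = 13/16
  P(B=1) = 0 + 3/16 = 3/16

H(A) = -[(13/16)·log₂(13/16) + (3/16)·log₂(3/16)]
  = 0.2434 + 0.4528
  = 0.6962 bits
H(B) = -[(13/16)·log₂(13/16) + (3/16)·log₂(3/16)]
  = 0.2434 + 0.4528
  = 0.6962 bits
H(A,B) = -[(13/16)·log₂(13/16) + (3/16)·log₂(3/16)]
  = 0.2434 + 0.4528
  = 0.6962 bits

I(A;B) = H(A) + H(B) - H(A,B)
  = 0.6962 + 0.6962 - 0.6962
  = 0.6962 bits

I(A;B) = 0.6962 bits > I(U;V) = 0.0000 bits, so (A, B) has the higher mutual information (stronger dependence).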